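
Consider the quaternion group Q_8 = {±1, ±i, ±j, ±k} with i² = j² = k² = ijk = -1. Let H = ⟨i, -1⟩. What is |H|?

4

|⟨i⟩| = 4 and |⟨-1⟩| = 2, so |H| is a multiple of lcm(4, 2) = 4 and divides |G| = 8.
Closing under the operation: H = {1, -1, i, -i}, so |H| = 4.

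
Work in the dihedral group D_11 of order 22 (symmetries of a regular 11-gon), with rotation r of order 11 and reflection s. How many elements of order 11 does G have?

Enumerating element orders in G gives 10 elements of order 11.

10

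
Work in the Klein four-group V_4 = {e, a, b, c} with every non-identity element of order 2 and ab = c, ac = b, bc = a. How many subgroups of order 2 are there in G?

3

|G| = 4 and 2 | 4, so subgroups of order 2 are possible by Lagrange.
The subgroups of order 2 are: {e, a}; {e, b}; {e, c}.
So G has 3 subgroups of order 2.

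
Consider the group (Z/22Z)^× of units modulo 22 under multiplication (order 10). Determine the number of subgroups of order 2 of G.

|G| = 10 and 2 | 10, so subgroups of order 2 are possible by Lagrange.
The subgroups of order 2 are: {1, 21}.
So G has 1 subgroup of order 2.

1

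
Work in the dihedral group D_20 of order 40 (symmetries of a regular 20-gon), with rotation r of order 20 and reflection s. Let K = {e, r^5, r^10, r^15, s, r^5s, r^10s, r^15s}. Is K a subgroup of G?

Yes

|K| = 8 divides |G| = 40, consistent with Lagrange.
K contains the identity, every element's inverse is in K, and K is closed under ·: it is a subgroup.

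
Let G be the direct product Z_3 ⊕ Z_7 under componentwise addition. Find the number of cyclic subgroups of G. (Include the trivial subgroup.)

4

Each element a generates a cyclic subgroup ⟨a⟩; distinct elements may generate the same one (a cyclic group of order d has φ(d) generators).
Cyclic subgroups by order — order 1: 1; order 3: 1; order 7: 1; order 21: 1.
Total: 4.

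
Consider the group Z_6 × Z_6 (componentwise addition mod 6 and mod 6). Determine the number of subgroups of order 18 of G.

|G| = 36 and 18 | 36, so subgroups of order 18 are possible by Lagrange.
The subgroups of order 18 are: {(0,0), (0,1), (0,2), (0,3), (0,4), (0,5), (2,0), (2,1), (2,2), (2,3), (2,4), (2,5), (4,0), (4,1), (4,2), (4,3), (4,4), (4,5)}; {(0,0), (0,2), (0,4), (1,0), (1,2), (1,4), (2,0), (2,2), (2,4), (3,0), (3,2), (3,4), (4,0), (4,2), (4,4), (5,0), (5,2), (5,4)}; {(0,0), (0,2), (0,4), (1,1), (1,3), (1,5), (2,0), (2,2), (2,4), (3,1), (3,3), (3,5), (4,0), (4,2), (4,4), (5,1), (5,3), (5,5)}.
So G has 3 subgroups of order 18.

3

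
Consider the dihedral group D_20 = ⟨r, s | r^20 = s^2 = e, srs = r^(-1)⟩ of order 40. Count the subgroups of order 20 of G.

|G| = 40 and 20 | 40, so subgroups of order 20 are possible by Lagrange.
The subgroups of order 20 are: {e, r, r^2, r^3, r^4, r^5, r^6, r^7, r^8, r^9, r^10, r^11, r^12, r^13, r^14, r^15, r^16, r^17, r^18, r^19}; {e, r^2, r^4, r^6, r^8, r^10, r^12, r^14, r^16, r^18, s, r^2s, r^4s, r^6s, r^8s, r^10s, r^12s, r^14s, r^16s, r^18s}; {e, r^2, r^4, r^6, r^8, r^10, r^12, r^14, r^16, r^18, rs, r^3s, r^5s, r^7s, r^9s, r^11s, r^13s, r^15s, r^17s, r^19s}.
So G has 3 subgroups of order 20.

3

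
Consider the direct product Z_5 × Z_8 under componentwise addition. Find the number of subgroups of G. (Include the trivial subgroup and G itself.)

8

|G| = 40, so by Lagrange every subgroup order divides 40. Divisors: 1, 2, 4, 5, 8, 10, 20, 40.
Subgroups by order — order 1: 1; order 2: 1; order 4: 1; order 5: 1; order 8: 1; order 10: 1; order 20: 1; order 40: 1.
Total: 1 + 1 + 1 + 1 + 1 + 1 + 1 + 1 = 8.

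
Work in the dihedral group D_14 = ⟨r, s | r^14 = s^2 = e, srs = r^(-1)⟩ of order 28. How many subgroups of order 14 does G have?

|G| = 28 and 14 | 28, so subgroups of order 14 are possible by Lagrange.
The subgroups of order 14 are: {e, r, r^2, r^3, r^4, r^5, r^6, r^7, r^8, r^9, r^10, r^11, r^12, r^13}; {e, r^2, r^4, r^6, r^8, r^10, r^12, s, r^2s, r^4s, r^6s, r^8s, r^10s, r^12s}; {e, r^2, r^4, r^6, r^8, r^10, r^12, rs, r^3s, r^5s, r^7s, r^9s, r^11s, r^13s}.
So G has 3 subgroups of order 14.

3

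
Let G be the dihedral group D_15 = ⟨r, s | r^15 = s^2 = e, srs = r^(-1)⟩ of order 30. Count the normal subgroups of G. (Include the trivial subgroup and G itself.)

5

G has 28 subgroups. Checking conjugation-invariance by order — order 1: 1/1 normal; order 2: 0/15 normal; order 3: 1/1 normal; order 5: 1/1 normal; order 6: 0/5 normal; order 10: 0/3 normal; order 15: 1/1 normal; order 30: 1/1 normal.
Total normal subgroups: 5.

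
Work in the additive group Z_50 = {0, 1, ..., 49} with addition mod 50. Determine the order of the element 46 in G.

25

In Z_50, the order of an element a is n/gcd(a, n).
gcd(46, 50) = 2, so |⟨46⟩| = 50/2 = 25.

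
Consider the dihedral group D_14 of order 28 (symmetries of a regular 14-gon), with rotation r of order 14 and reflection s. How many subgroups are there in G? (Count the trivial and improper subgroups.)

|G| = 28, so by Lagrange every subgroup order divides 28. Divisors: 1, 2, 4, 7, 14, 28.
Subgroups by order — order 1: 1; order 2: 15; order 4: 7; order 7: 1; order 14: 3; order 28: 1.
Total: 1 + 15 + 7 + 1 + 3 + 1 = 28.

28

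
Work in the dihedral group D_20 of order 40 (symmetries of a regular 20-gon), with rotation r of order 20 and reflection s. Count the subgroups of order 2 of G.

|G| = 40 and 2 | 40, so subgroups of order 2 are possible by Lagrange.
The subgroups of order 2 are: {e, r^10}; {e, r^10s}; {e, r^11s}; {e, r^12s}; … (21 in all).
So G has 21 subgroups of order 2.

21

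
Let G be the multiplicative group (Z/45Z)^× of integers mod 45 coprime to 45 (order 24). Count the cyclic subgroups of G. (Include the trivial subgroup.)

12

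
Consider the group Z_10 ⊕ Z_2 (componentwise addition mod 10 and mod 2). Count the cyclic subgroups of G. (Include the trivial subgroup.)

8

Each element a generates a cyclic subgroup ⟨a⟩; distinct elements may generate the same one (a cyclic group of order d has φ(d) generators).
Cyclic subgroups by order — order 1: 1; order 2: 3; order 5: 1; order 10: 3.
Total: 8.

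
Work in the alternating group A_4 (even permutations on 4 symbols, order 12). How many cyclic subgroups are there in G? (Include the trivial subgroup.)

8

Each element a generates a cyclic subgroup ⟨a⟩; distinct elements may generate the same one (a cyclic group of order d has φ(d) generators).
Cyclic subgroups by order — order 1: 1; order 2: 3; order 3: 4.
Total: 8.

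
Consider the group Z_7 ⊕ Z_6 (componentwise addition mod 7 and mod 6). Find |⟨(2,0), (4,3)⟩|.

14

|⟨(2,0)⟩| = 7 and |⟨(4,3)⟩| = 14, so |H| is a multiple of lcm(7, 14) = 14 and divides |G| = 42.
Closing under the operation: H = {(0,0), (0,3), (1,0), (1,3), (2,0), (2,3), (3,0), (3,3), (4,0), (4,3), (5,0), (5,3), (6,0), (6,3)}, so |H| = 14.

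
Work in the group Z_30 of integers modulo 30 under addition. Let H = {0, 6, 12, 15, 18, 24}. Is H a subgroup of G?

Closure fails: 18 + 15 = 3 ∉ H. So H is not a subgroup.

No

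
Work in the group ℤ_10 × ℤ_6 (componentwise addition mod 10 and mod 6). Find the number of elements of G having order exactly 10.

12

An element (a,b) has order lcm(ord(a), ord(b)); count pairs with lcm equal to 10.
Enumerating gives 12 such elements.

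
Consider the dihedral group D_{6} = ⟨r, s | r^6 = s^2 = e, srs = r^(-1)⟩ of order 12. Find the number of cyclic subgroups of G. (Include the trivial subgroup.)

10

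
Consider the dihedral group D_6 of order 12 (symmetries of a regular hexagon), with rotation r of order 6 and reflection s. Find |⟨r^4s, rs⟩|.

4

|⟨r^4s⟩| = 2 and |⟨rs⟩| = 2, so |H| is a multiple of lcm(2, 2) = 2 and divides |G| = 12.
Closing under the operation: H = {e, r^3, rs, r^4s}, so |H| = 4.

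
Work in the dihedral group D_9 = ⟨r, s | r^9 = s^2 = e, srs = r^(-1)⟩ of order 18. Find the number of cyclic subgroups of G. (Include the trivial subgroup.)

12

A cyclic subgroup of order d is generated by each of its φ(d) elements of order d, so the cyclic subgroups of order d number (#elements of order d)/φ(d).
Cyclic subgroups by order — order 1: 1; order 2: 9; order 3: 1; order 9: 1.
Total: 12.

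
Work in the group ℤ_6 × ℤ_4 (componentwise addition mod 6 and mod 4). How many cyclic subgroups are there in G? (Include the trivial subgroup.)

A cyclic subgroup of order d is generated by each of its φ(d) elements of order d, so the cyclic subgroups of order d number (#elements of order d)/φ(d).
Cyclic subgroups by order — order 1: 1; order 2: 3; order 3: 1; order 4: 2; order 6: 3; order 12: 2.
Total: 12.

12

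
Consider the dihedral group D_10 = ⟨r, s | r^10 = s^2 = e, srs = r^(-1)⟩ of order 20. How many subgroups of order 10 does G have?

3

|G| = 20 and 10 | 20, so subgroups of order 10 are possible by Lagrange.
The subgroups of order 10 are: {e, r, r^2, r^3, r^4, r^5, r^6, r^7, r^8, r^9}; {e, r^2, r^4, r^6, r^8, s, r^2s, r^4s, r^6s, r^8s}; {e, r^2, r^4, r^6, r^8, rs, r^3s, r^5s, r^7s, r^9s}.
So G has 3 subgroups of order 10.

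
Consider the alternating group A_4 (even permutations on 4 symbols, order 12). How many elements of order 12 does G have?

0

No element of G has order 12 (even though 12 | 12).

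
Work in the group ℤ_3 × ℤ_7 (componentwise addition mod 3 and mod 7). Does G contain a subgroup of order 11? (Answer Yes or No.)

No

11 does not divide |G| = 21, so by Lagrange no subgroup of order 11 exists.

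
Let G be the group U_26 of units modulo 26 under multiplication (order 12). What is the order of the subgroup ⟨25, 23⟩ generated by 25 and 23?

|⟨25⟩| = 2 and |⟨23⟩| = 6, so |H| is a multiple of lcm(2, 6) = 6 and divides |G| = 12.
Closing under the operation: H = {1, 3, 9, 17, 23, 25}, so |H| = 6.

6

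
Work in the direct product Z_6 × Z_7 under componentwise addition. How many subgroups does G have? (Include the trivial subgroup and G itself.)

8

|G| = 42, so by Lagrange every subgroup order divides 42. Divisors: 1, 2, 3, 6, 7, 14, 21, 42.
Subgroups by order — order 1: 1; order 2: 1; order 3: 1; order 6: 1; order 7: 1; order 14: 1; order 21: 1; order 42: 1.
Total: 1 + 1 + 1 + 1 + 1 + 1 + 1 + 1 = 8.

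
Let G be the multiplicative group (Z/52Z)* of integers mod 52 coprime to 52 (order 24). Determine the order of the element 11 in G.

12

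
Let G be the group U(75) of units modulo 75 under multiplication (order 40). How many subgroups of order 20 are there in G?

|G| = 40 and 20 | 40, so subgroups of order 20 are possible by Lagrange.
The subgroups of order 20 are: {1, 4, 11, 14, 16, 19, 26, 29, 31, 34, 41, 44, 46, 49, 56, 59, 61, 64, 71, 74}; {1, 4, 7, 13, 16, 19, 22, 28, 31, 34, 37, 43, 46, 49, 52, 58, 61, 64, 67, 73}; {1, 2, 4, 8, 16, 17, 19, 23, 31, 32, 34, 38, 46, 47, 49, 53, 61, 62, 64, 68}.
So G has 3 subgroups of order 20.

3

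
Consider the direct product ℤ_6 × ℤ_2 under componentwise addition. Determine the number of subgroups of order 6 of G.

|G| = 12 and 6 | 12, so subgroups of order 6 are possible by Lagrange.
The subgroups of order 6 are: {(0,0), (0,1), (2,0), (2,1), (4,0), (4,1)}; {(0,0), (1,0), (2,0), (3,0), (4,0), (5,0)}; {(0,0), (1,1), (2,0), (3,1), (4,0), (5,1)}.
So G has 3 subgroups of order 6.

3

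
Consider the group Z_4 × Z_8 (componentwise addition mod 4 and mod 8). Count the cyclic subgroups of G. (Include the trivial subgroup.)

A cyclic subgroup of order d is generated by each of its φ(d) elements of order d, so the cyclic subgroups of order d number (#elements of order d)/φ(d).
Cyclic subgroups by order — order 1: 1; order 2: 3; order 4: 6; order 8: 4.
Total: 14.

14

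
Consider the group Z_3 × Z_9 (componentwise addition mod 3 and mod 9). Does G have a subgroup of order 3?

Yes

3 | 27. A subgroup of order 3 is {(0,0), (0,3), (0,6)}.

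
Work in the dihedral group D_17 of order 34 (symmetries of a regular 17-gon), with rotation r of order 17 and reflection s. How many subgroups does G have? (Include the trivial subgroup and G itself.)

20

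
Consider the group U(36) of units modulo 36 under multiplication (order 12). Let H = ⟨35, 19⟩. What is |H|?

4

|⟨35⟩| = 2 and |⟨19⟩| = 2, so |H| is a multiple of lcm(2, 2) = 2 and divides |G| = 12.
Closing under the operation: H = {1, 17, 19, 35}, so |H| = 4.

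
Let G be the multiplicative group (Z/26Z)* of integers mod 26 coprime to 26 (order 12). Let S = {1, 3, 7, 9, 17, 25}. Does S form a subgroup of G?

No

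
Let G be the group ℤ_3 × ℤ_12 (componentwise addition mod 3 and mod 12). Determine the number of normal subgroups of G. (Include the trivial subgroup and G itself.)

G is abelian, so every subgroup is normal.
G has 18 subgroups in total, hence 18 normal subgroups.

18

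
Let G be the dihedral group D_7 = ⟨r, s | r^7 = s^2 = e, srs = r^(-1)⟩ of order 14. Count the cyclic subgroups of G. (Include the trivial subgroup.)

9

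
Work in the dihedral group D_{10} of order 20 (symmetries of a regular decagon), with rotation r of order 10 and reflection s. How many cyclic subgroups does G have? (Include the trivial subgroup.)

Group the elements of G by the cyclic subgroup they generate; each cyclic subgroup of order d accounts for φ(d) elements.
Cyclic subgroups by order — order 1: 1; order 2: 11; order 5: 1; order 10: 1.
Total: 14.

14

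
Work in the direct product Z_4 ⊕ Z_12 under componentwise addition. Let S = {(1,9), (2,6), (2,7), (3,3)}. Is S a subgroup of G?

The identity (0,0) ∉ S, so S is not a subgroup.

No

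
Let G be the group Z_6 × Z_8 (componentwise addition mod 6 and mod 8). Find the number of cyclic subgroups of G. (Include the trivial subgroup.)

16

Group the elements of G by the cyclic subgroup they generate; each cyclic subgroup of order d accounts for φ(d) elements.
Cyclic subgroups by order — order 1: 1; order 2: 3; order 3: 1; order 4: 2; order 6: 3; order 8: 2; order 12: 2; order 24: 2.
Total: 16.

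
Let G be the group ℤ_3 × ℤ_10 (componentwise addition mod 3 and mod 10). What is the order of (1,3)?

The order of (1,3) in Z_3 × Z_10 is lcm(ord(1) in Z_3, ord(3) in Z_10).
ord(1) = 3 and ord(3) = 10, so |⟨(1,3)⟩| = lcm(3, 10) = 30.

30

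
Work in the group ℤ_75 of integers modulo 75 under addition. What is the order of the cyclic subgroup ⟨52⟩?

In ℤ_75, the order of an element a is n/gcd(a, n).
gcd(52, 75) = 1, so |⟨52⟩| = 75/1 = 75.

75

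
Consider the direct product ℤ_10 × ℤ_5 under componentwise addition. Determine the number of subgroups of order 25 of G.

1

|G| = 50 and 25 | 50, so subgroups of order 25 are possible by Lagrange.
The subgroups of order 25 are: {(0,0), (0,1), (0,2), (0,3), (0,4), (2,0), (2,1), (2,2), (2,3), (2,4), (4,0), (4,1), (4,2), (4,3), (4,4), (6,0), (6,1), (6,2), (6,3), (6,4), (8,0), (8,1), (8,2), (8,3), (8,4)}.
So G has 1 subgroup of order 25.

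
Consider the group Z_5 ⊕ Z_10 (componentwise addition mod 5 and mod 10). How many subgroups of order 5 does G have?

6

|G| = 50 and 5 | 50, so subgroups of order 5 are possible by Lagrange.
The subgroups of order 5 are: {(0,0), (0,2), (0,4), (0,6), (0,8)}; {(0,0), (1,0), (2,0), (3,0), (4,0)}; {(0,0), (1,2), (2,4), (3,6), (4,8)}; {(0,0), (1,4), (2,8), (3,2), (4,6)}; … (6 in all).
So G has 6 subgroups of order 5.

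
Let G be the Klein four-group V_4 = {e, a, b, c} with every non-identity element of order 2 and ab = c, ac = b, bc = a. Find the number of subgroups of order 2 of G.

|G| = 4 and 2 | 4, so subgroups of order 2 are possible by Lagrange.
The subgroups of order 2 are: {e, a}; {e, b}; {e, c}.
So G has 3 subgroups of order 2.

3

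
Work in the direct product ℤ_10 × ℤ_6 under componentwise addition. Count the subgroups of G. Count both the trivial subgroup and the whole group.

20

|G| = 60, so by Lagrange every subgroup order divides 60. Divisors: 1, 2, 3, 4, 5, 6, 10, 12, 15, 20, 30, 60.
Subgroups by order — order 1: 1; order 2: 3; order 3: 1; order 4: 1; order 5: 1; order 6: 3; order 10: 3; order 12: 1; order 15: 1; order 20: 1; order 30: 3; order 60: 1.
Total: 1 + 3 + 1 + 1 + 1 + 3 + 3 + 1 + 1 + 1 + 3 + 1 = 20.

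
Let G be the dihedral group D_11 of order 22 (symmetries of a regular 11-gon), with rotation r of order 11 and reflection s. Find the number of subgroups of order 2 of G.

|G| = 22 and 2 | 22, so subgroups of order 2 are possible by Lagrange.
The subgroups of order 2 are: {e, r^10s}; {e, r^2s}; {e, r^3s}; {e, r^4s}; … (11 in all).
So G has 11 subgroups of order 2.

11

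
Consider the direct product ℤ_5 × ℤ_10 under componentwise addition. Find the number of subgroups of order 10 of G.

6

|G| = 50 and 10 | 50, so subgroups of order 10 are possible by Lagrange.
The subgroups of order 10 are: {(0,0), (0,1), (0,2), (0,3), (0,4), (0,5), (0,6), (0,7), (0,8), (0,9)}; {(0,0), (0,5), (1,0), (1,5), (2,0), (2,5), (3,0), (3,5), (4,0), (4,5)}; {(0,0), (0,5), (1,1), (1,6), (2,2), (2,7), (3,3), (3,8), (4,4), (4,9)}; {(0,0), (0,5), (1,2), (1,7), (2,4), (2,9), (3,1), (3,6), (4,3), (4,8)}; … (6 in all).
So G has 6 subgroups of order 10.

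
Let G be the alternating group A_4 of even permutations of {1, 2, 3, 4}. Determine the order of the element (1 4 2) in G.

Computing powers of (1 4 2): the smallest k with ((1 4 2))^k = e is k = 3.

3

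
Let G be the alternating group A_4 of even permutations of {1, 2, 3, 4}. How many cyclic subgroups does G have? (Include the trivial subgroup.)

Each element a generates a cyclic subgroup ⟨a⟩; distinct elements may generate the same one (a cyclic group of order d has φ(d) generators).
Cyclic subgroups by order — order 1: 1; order 2: 3; order 3: 4.
Total: 8.

8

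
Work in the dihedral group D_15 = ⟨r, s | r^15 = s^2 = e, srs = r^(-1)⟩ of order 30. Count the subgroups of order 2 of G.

|G| = 30 and 2 | 30, so subgroups of order 2 are possible by Lagrange.
The subgroups of order 2 are: {e, r^10s}; {e, r^11s}; {e, r^12s}; {e, r^13s}; … (15 in all).
So G has 15 subgroups of order 2.

15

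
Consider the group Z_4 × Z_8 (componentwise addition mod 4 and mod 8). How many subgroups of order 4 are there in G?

|G| = 32 and 4 | 32, so subgroups of order 4 are possible by Lagrange.
The subgroups of order 4 are: {(0,0), (0,2), (0,4), (0,6)}; {(0,0), (0,4), (2,0), (2,4)}; {(0,0), (0,4), (2,2), (2,6)}; {(0,0), (1,0), (2,0), (3,0)}; … (7 in all).
So G has 7 subgroups of order 4.

7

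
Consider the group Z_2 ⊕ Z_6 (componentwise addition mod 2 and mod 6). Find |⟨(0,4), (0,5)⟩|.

|⟨(0,4)⟩| = 3 and |⟨(0,5)⟩| = 6, so |H| is a multiple of lcm(3, 6) = 6 and divides |G| = 12.
Closing under the operation: H = {(0,0), (0,1), (0,2), (0,3), (0,4), (0,5)}, so |H| = 6.

6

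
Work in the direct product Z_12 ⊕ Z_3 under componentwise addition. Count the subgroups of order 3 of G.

4

|G| = 36 and 3 | 36, so subgroups of order 3 are possible by Lagrange.
The subgroups of order 3 are: {(0,0), (0,1), (0,2)}; {(0,0), (4,0), (8,0)}; {(0,0), (4,1), (8,2)}; {(0,0), (4,2), (8,1)}.
So G has 4 subgroups of order 3.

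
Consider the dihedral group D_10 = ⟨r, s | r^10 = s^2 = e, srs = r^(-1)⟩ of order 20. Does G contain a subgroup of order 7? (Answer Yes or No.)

7 does not divide |G| = 20, so by Lagrange no subgroup of order 7 exists.

No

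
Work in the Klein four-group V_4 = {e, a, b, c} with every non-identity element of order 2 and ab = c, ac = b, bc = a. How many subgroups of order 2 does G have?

|G| = 4 and 2 | 4, so subgroups of order 2 are possible by Lagrange.
The subgroups of order 2 are: {e, a}; {e, b}; {e, c}.
So G has 3 subgroups of order 2.

3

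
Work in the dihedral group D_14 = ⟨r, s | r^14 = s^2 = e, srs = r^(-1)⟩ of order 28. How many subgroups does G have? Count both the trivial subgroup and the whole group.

|G| = 28, so by Lagrange every subgroup order divides 28. Divisors: 1, 2, 4, 7, 14, 28.
Subgroups by order — order 1: 1; order 2: 15; order 4: 7; order 7: 1; order 14: 3; order 28: 1.
Total: 1 + 15 + 7 + 1 + 3 + 1 = 28.

28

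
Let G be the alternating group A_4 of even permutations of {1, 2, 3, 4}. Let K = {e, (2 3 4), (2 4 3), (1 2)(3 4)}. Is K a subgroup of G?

No

Closure fails: (2 4 3) ∘ (1 2)(3 4) = (1 4 2) ∉ K. So K is not a subgroup.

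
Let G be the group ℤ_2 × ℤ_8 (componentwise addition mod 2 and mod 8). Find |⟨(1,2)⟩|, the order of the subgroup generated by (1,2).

4

The order of (1,2) in Z_2 × Z_8 is lcm(ord(1) in Z_2, ord(2) in Z_8).
ord(1) = 2 and ord(2) = 4, so |⟨(1,2)⟩| = lcm(2, 4) = 4.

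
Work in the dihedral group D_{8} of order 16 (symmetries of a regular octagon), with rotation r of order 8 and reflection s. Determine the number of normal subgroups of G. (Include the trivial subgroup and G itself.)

7

G has 19 subgroups. Checking conjugation-invariance by order — order 1: 1/1 normal; order 2: 1/9 normal; order 4: 1/5 normal; order 8: 3/3 normal; order 16: 1/1 normal.
Total normal subgroups: 7.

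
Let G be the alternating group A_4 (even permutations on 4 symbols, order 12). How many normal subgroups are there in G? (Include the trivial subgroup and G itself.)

G has 10 subgroups. Checking conjugation-invariance by order — order 1: 1/1 normal; order 2: 0/3 normal; order 3: 0/4 normal; order 4: 1/1 normal; order 12: 1/1 normal.
Total normal subgroups: 3.

3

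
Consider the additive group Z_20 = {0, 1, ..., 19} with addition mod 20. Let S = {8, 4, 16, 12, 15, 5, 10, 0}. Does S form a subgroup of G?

No

|S| = 8 does not divide |G| = 20, so by Lagrange S is not a subgroup.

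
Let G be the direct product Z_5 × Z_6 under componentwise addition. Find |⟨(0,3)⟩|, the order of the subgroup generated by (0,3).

2

The order of (0,3) in Z_5 × Z_6 is lcm(ord(0) in Z_5, ord(3) in Z_6).
ord(0) = 1 and ord(3) = 2, so |⟨(0,3)⟩| = lcm(1, 2) = 2.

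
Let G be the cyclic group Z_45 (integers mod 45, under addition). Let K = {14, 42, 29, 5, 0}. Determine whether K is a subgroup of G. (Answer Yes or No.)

No

5 ∈ K but its inverse 40 ∉ K, so K is not a subgroup.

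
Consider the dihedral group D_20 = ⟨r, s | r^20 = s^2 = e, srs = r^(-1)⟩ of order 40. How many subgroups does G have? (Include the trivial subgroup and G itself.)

48

|G| = 40, so by Lagrange every subgroup order divides 40. Divisors: 1, 2, 4, 5, 8, 10, 20, 40.
Subgroups by order — order 1: 1; order 2: 21; order 4: 11; order 5: 1; order 8: 5; order 10: 5; order 20: 3; order 40: 1.
Total: 1 + 21 + 11 + 1 + 5 + 5 + 3 + 1 = 48.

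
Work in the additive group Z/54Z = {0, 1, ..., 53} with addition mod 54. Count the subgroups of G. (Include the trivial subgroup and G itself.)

8

Subgroups of the cyclic group Z/54Z correspond bijectively to divisors of 54.
Divisors of 54: 1, 2, 3, 6, 9, 18, 27, 54.
So Z/54Z has 8 subgroups.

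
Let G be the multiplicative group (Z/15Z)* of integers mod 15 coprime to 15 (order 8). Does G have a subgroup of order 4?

Yes

4 | 8. A subgroup of order 4 is {1, 4, 11, 14}.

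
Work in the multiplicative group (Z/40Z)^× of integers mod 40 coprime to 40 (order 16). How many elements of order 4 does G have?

The elements of order 4 are: 3, 7, 13, 17, 23, 27, 33, 37.
That's 8.

8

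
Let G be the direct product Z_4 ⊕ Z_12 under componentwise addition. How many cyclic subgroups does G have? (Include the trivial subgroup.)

A cyclic subgroup of order d is generated by each of its φ(d) elements of order d, so the cyclic subgroups of order d number (#elements of order d)/φ(d).
Cyclic subgroups by order — order 1: 1; order 2: 3; order 3: 1; order 4: 6; order 6: 3; order 12: 6.
Total: 20.

20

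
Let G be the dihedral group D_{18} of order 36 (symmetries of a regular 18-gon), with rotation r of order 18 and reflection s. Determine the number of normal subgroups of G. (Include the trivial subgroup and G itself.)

G has 45 subgroups. Checking conjugation-invariance by order — order 1: 1/1 normal; order 2: 1/19 normal; order 3: 1/1 normal; order 4: 0/9 normal; order 6: 1/7 normal; order 9: 1/1 normal; order 12: 0/3 normal; order 18: 3/3 normal; order 36: 1/1 normal.
Total normal subgroups: 9.

9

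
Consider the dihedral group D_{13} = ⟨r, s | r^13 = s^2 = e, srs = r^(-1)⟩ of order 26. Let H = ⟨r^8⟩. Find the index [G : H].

2

|⟨r^8⟩| = 13 and |G| = 26.
By Lagrange, [G : H] = |G|/|H| = 26/13 = 2.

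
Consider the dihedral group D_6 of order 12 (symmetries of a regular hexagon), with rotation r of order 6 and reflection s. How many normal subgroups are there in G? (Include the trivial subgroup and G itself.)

G has 16 subgroups. Checking conjugation-invariance by order — order 1: 1/1 normal; order 2: 1/7 normal; order 3: 1/1 normal; order 4: 0/3 normal; order 6: 3/3 normal; order 12: 1/1 normal.
Total normal subgroups: 7.

7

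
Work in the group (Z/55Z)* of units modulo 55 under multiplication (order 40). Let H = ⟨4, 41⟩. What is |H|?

|⟨4⟩| = 10 and |⟨41⟩| = 10, so |H| is a multiple of lcm(10, 10) = 10 and divides |G| = 40.
Closing under the operation: H = {1, 4, 6, 9, 14, 16, 19, 21, 24, 26, 29, 31, 34, 36, 39, 41, 46, 49, 51, 54}, so |H| = 20.

20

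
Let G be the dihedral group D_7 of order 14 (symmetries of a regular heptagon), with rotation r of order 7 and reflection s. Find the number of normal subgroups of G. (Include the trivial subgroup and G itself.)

G has 10 subgroups. Checking conjugation-invariance by order — order 1: 1/1 normal; order 2: 0/7 normal; order 7: 1/1 normal; order 14: 1/1 normal.
Total normal subgroups: 3.

3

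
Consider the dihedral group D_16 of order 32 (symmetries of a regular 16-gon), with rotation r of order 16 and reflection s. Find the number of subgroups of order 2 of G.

|G| = 32 and 2 | 32, so subgroups of order 2 are possible by Lagrange.
The subgroups of order 2 are: {e, r^10s}; {e, r^11s}; {e, r^12s}; {e, r^13s}; … (17 in all).
So G has 17 subgroups of order 2.

17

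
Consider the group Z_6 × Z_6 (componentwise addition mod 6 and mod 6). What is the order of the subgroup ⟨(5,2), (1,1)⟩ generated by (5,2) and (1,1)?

12

|⟨(5,2)⟩| = 6 and |⟨(1,1)⟩| = 6, so |H| is a multiple of lcm(6, 6) = 6 and divides |G| = 36.
Closing under the operation: H = {(0,0), (0,3), (1,1), (1,4), (2,2), (2,5), (3,0), (3,3), (4,1), (4,4), (5,2), (5,5)}, so |H| = 12.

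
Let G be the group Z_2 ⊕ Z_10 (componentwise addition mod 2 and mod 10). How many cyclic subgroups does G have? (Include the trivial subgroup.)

Group the elements of G by the cyclic subgroup they generate; each cyclic subgroup of order d accounts for φ(d) elements.
Cyclic subgroups by order — order 1: 1; order 2: 3; order 5: 1; order 10: 3.
Total: 8.

8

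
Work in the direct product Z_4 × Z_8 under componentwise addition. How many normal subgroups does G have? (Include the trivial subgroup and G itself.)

22

G is abelian, so every subgroup is normal.
G has 22 subgroups in total, hence 22 normal subgroups.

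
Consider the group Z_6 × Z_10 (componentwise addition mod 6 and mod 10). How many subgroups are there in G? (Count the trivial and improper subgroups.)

20

|G| = 60, so by Lagrange every subgroup order divides 60. Divisors: 1, 2, 3, 4, 5, 6, 10, 12, 15, 20, 30, 60.
Subgroups by order — order 1: 1; order 2: 3; order 3: 1; order 4: 1; order 5: 1; order 6: 3; order 10: 3; order 12: 1; order 15: 1; order 20: 1; order 30: 3; order 60: 1.
Total: 1 + 3 + 1 + 1 + 1 + 3 + 3 + 1 + 1 + 1 + 3 + 1 = 20.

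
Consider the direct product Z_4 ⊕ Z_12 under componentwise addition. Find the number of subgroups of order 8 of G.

3

|G| = 48 and 8 | 48, so subgroups of order 8 are possible by Lagrange.
The subgroups of order 8 are: {(0,0), (0,3), (0,6), (0,9), (2,0), (2,3), (2,6), (2,9)}; {(0,0), (0,6), (1,0), (1,6), (2,0), (2,6), (3,0), (3,6)}; {(0,0), (0,6), (1,3), (1,9), (2,0), (2,6), (3,3), (3,9)}.
So G has 3 subgroups of order 8.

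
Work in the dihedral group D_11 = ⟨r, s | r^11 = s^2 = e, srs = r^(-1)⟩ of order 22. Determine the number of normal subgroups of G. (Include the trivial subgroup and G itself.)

3

G has 14 subgroups. Checking conjugation-invariance by order — order 1: 1/1 normal; order 2: 0/11 normal; order 11: 1/1 normal; order 22: 1/1 normal.
Total normal subgroups: 3.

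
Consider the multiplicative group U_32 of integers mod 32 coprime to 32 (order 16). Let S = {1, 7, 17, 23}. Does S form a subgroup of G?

|S| = 4 divides |G| = 16, consistent with Lagrange.
S contains the identity, every element's inverse is in S, and S is closed under ·: it is a subgroup.
In fact S = ⟨23⟩.

Yes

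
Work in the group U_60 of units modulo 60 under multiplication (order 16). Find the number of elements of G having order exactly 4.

8

The elements of order 4 are: 7, 13, 17, 23, 37, 43, 47, 53.
That's 8.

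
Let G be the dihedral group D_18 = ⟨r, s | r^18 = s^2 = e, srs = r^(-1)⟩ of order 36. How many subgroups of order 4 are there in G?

9

|G| = 36 and 4 | 36, so subgroups of order 4 are possible by Lagrange.
The subgroups of order 4 are: {e, r^9, rs, r^10s}; {e, r^9, r^2s, r^11s}; {e, r^9, r^3s, r^12s}; {e, r^9, r^4s, r^13s}; … (9 in all).
So G has 9 subgroups of order 4.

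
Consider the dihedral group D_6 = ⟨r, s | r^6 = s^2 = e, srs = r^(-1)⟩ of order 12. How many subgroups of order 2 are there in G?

|G| = 12 and 2 | 12, so subgroups of order 2 are possible by Lagrange.
The subgroups of order 2 are: {e, r^2s}; {e, r^3}; {e, r^3s}; {e, r^4s}; … (7 in all).
So G has 7 subgroups of order 2.

7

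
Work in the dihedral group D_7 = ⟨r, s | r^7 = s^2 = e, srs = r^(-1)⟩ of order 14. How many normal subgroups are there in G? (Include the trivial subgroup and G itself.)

G has 10 subgroups. Checking conjugation-invariance by order — order 1: 1/1 normal; order 2: 0/7 normal; order 7: 1/1 normal; order 14: 1/1 normal.
Total normal subgroups: 3.

3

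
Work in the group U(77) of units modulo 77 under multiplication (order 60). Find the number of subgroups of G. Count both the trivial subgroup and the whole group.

20

|G| = 60, so by Lagrange every subgroup order divides 60. Divisors: 1, 2, 3, 4, 5, 6, 10, 12, 15, 20, 30, 60.
Subgroups by order — order 1: 1; order 2: 3; order 3: 1; order 4: 1; order 5: 1; order 6: 3; order 10: 3; order 12: 1; order 15: 1; order 20: 1; order 30: 3; order 60: 1.
Total: 1 + 3 + 1 + 1 + 1 + 3 + 3 + 1 + 1 + 1 + 3 + 1 = 20.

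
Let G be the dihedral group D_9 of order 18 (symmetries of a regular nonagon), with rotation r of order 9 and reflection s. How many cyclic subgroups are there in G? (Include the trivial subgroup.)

Group the elements of G by the cyclic subgroup they generate; each cyclic subgroup of order d accounts for φ(d) elements.
Cyclic subgroups by order — order 1: 1; order 2: 9; order 3: 1; order 9: 1.
Total: 12.

12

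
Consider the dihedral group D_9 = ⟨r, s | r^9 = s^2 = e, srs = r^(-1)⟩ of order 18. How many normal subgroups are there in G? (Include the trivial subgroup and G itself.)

G has 16 subgroups. Checking conjugation-invariance by order — order 1: 1/1 normal; order 2: 0/9 normal; order 3: 1/1 normal; order 6: 0/3 normal; order 9: 1/1 normal; order 18: 1/1 normal.
Total normal subgroups: 4.

4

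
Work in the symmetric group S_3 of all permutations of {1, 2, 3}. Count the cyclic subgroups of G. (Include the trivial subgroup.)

5

A cyclic subgroup of order d is generated by each of its φ(d) elements of order d, so the cyclic subgroups of order d number (#elements of order d)/φ(d).
Cyclic subgroups by order — order 1: 1; order 2: 3; order 3: 1.
Total: 5.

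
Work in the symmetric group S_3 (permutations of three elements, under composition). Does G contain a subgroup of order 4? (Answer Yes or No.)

No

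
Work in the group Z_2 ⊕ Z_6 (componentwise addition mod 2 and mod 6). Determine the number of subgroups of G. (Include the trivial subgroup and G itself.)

|G| = 12, so by Lagrange every subgroup order divides 12. Divisors: 1, 2, 3, 4, 6, 12.
Subgroups by order — order 1: 1; order 2: 3; order 3: 1; order 4: 1; order 6: 3; order 12: 1.
Total: 1 + 3 + 1 + 1 + 3 + 1 = 10.

10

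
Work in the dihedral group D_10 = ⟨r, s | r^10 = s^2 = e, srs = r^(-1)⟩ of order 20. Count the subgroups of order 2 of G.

|G| = 20 and 2 | 20, so subgroups of order 2 are possible by Lagrange.
The subgroups of order 2 are: {e, r^2s}; {e, r^3s}; {e, r^4s}; {e, r^5}; … (11 in all).
So G has 11 subgroups of order 2.

11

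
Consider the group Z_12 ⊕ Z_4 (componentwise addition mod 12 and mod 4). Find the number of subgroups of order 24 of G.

3

|G| = 48 and 24 | 48, so subgroups of order 24 are possible by Lagrange.
The subgroups of order 24 are: {(0,0), (0,1), (0,2), (0,3), (2,0), (2,1), (2,2), (2,3), (4,0), (4,1), (4,2), (4,3), (6,0), (6,1), (6,2), (6,3), (8,0), (8,1), (8,2), (8,3), (10,0), (10,1), (10,2), (10,3)}; {(0,0), (0,2), (1,0), (1,2), (2,0), (2,2), (3,0), (3,2), (4,0), (4,2), (5,0), (5,2), (6,0), (6,2), (7,0), (7,2), (8,0), (8,2), (9,0), (9,2), (10,0), (10,2), (11,0), (11,2)}; {(0,0), (0,2), (1,1), (1,3), (2,0), (2,2), (3,1), (3,3), (4,0), (4,2), (5,1), (5,3), (6,0), (6,2), (7,1), (7,3), (8,0), (8,2), (9,1), (9,3), (10,0), (10,2), (11,1), (11,3)}.
So G has 3 subgroups of order 24.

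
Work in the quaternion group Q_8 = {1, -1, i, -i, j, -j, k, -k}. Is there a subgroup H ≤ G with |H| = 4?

4 | 8. A subgroup of order 4 is {1, -1, i, -i}.

Yes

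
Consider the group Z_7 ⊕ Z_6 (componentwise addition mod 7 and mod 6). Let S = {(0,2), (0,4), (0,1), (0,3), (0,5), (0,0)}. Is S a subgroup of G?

Yes

|S| = 6 divides |G| = 42, consistent with Lagrange.
S contains the identity, every element's inverse is in S, and S is closed under +: it is a subgroup.
In fact S = ⟨(0,1)⟩.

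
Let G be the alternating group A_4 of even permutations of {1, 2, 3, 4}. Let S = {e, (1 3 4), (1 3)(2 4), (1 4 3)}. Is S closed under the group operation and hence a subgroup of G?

Closure fails: (1 4 3) ∘ (1 3)(2 4) = (2 3 4) ∉ S. So S is not a subgroup.

No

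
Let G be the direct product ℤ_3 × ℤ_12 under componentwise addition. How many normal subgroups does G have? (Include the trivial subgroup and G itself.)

18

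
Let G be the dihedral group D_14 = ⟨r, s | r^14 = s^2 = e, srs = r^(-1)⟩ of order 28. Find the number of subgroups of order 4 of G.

|G| = 28 and 4 | 28, so subgroups of order 4 are possible by Lagrange.
The subgroups of order 4 are: {e, r^7, r^3s, r^10s}; {e, r^7, r^4s, r^11s}; {e, r^7, r^5s, r^12s}; {e, r^7, r^6s, r^13s}; … (7 in all).
So G has 7 subgroups of order 4.

7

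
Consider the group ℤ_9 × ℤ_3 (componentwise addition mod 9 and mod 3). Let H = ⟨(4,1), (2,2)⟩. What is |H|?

|⟨(4,1)⟩| = 9 and |⟨(2,2)⟩| = 9, so |H| is a multiple of lcm(9, 9) = 9 and divides |G| = 27.
Closing under the operation: H = {(0,0), (1,1), (2,2), (3,0), (4,1), (5,2), (6,0), (7,1), (8,2)}, so |H| = 9.

9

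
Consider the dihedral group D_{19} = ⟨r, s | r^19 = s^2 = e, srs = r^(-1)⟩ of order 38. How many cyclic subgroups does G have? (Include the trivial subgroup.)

21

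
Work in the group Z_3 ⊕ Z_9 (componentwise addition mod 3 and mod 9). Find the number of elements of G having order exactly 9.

An element (a,b) has order lcm(ord(a), ord(b)); count pairs with lcm equal to 9.
Enumerating gives 18 such elements.

18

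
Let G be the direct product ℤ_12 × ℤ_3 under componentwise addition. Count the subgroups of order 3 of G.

|G| = 36 and 3 | 36, so subgroups of order 3 are possible by Lagrange.
The subgroups of order 3 are: {(0,0), (0,1), (0,2)}; {(0,0), (4,0), (8,0)}; {(0,0), (4,1), (8,2)}; {(0,0), (4,2), (8,1)}.
So G has 4 subgroups of order 3.

4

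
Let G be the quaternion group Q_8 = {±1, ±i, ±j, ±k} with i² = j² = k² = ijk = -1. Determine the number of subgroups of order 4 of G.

|G| = 8 and 4 | 8, so subgroups of order 4 are possible by Lagrange.
The subgroups of order 4 are: {1, -1, i, -i}; {1, -1, j, -j}; {1, -1, k, -k}.
So G has 3 subgroups of order 4.

3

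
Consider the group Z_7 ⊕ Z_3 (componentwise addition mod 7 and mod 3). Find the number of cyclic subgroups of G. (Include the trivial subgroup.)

Each element a generates a cyclic subgroup ⟨a⟩; distinct elements may generate the same one (a cyclic group of order d has φ(d) generators).
Cyclic subgroups by order — order 1: 1; order 3: 1; order 7: 1; order 21: 1.
Total: 4.

4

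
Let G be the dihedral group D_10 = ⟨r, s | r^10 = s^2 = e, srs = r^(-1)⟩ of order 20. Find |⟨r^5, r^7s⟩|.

4

|⟨r^5⟩| = 2 and |⟨r^7s⟩| = 2, so |H| is a multiple of lcm(2, 2) = 2 and divides |G| = 20.
Closing under the operation: H = {e, r^5, r^2s, r^7s}, so |H| = 4.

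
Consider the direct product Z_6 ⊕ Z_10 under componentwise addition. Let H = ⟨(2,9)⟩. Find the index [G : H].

2

|⟨(2,9)⟩| = 30 and |G| = 60.
By Lagrange, [G : H] = |G|/|H| = 60/30 = 2.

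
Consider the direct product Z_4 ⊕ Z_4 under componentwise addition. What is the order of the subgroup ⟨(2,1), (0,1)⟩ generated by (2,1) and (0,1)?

8

|⟨(2,1)⟩| = 4 and |⟨(0,1)⟩| = 4, so |H| is a multiple of lcm(4, 4) = 4 and divides |G| = 16.
Closing under the operation: H = {(0,0), (0,1), (0,2), (0,3), (2,0), (2,1), (2,2), (2,3)}, so |H| = 8.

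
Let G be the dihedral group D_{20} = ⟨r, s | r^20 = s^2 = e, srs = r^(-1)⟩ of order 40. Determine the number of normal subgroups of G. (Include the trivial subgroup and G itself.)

G has 48 subgroups. Checking conjugation-invariance by order — order 1: 1/1 normal; order 2: 1/21 normal; order 4: 1/11 normal; order 5: 1/1 normal; order 8: 0/5 normal; order 10: 1/5 normal; order 20: 3/3 normal; order 40: 1/1 normal.
Total normal subgroups: 9.

9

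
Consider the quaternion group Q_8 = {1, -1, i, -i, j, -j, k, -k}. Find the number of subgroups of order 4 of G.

|G| = 8 and 4 | 8, so subgroups of order 4 are possible by Lagrange.
The subgroups of order 4 are: {1, -1, i, -i}; {1, -1, j, -j}; {1, -1, k, -k}.
So G has 3 subgroups of order 4.

3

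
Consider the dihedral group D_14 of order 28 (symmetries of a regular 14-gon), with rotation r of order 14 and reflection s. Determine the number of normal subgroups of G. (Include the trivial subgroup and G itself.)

7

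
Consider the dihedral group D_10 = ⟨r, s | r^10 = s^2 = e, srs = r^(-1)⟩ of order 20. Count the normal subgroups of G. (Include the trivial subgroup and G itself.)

7

G has 22 subgroups. Checking conjugation-invariance by order — order 1: 1/1 normal; order 2: 1/11 normal; order 4: 0/5 normal; order 5: 1/1 normal; order 10: 3/3 normal; order 20: 1/1 normal.
Total normal subgroups: 7.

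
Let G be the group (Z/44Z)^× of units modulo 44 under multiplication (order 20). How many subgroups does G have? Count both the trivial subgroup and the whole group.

10

|G| = 20, so by Lagrange every subgroup order divides 20. Divisors: 1, 2, 4, 5, 10, 20.
Subgroups by order — order 1: 1; order 2: 3; order 4: 1; order 5: 1; order 10: 3; order 20: 1.
Total: 1 + 3 + 1 + 1 + 3 + 1 = 10.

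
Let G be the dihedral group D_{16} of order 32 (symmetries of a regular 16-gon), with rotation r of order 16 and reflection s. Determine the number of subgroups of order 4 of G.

|G| = 32 and 4 | 32, so subgroups of order 4 are possible by Lagrange.
The subgroups of order 4 are: {e, r^8, r^2s, r^10s}; {e, r^8, r^3s, r^11s}; {e, r^4, r^8, r^12}; {e, r^8, r^4s, r^12s}; … (9 in all).
So G has 9 subgroups of order 4.

9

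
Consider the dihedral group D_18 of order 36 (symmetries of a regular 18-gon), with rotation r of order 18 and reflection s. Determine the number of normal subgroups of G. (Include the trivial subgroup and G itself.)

9

G has 45 subgroups. Checking conjugation-invariance by order — order 1: 1/1 normal; order 2: 1/19 normal; order 3: 1/1 normal; order 4: 0/9 normal; order 6: 1/7 normal; order 9: 1/1 normal; order 12: 0/3 normal; order 18: 3/3 normal; order 36: 1/1 normal.
Total normal subgroups: 9.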